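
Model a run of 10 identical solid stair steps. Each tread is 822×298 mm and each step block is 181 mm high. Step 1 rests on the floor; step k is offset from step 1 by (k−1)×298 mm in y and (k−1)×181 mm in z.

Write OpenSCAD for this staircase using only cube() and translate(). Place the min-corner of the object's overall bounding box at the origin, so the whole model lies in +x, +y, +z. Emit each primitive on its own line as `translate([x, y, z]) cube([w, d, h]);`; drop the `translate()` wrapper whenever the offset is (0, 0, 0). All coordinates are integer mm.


cube([822, 298, 181]);
translate([0, 298, 181]) cube([822, 298, 181]);
translate([0, 596, 362]) cube([822, 298, 181]);
translate([0, 894, 543]) cube([822, 298, 181]);
translate([0, 1192, 724]) cube([822, 298, 181]);
translate([0, 1490, 905]) cube([822, 298, 181]);
translate([0, 1788, 1086]) cube([822, 298, 181]);
translate([0, 2086, 1267]) cube([822, 298, 181]);
translate([0, 2384, 1448]) cube([822, 298, 181]);
translate([0, 2682, 1629]) cube([822, 298, 181]);


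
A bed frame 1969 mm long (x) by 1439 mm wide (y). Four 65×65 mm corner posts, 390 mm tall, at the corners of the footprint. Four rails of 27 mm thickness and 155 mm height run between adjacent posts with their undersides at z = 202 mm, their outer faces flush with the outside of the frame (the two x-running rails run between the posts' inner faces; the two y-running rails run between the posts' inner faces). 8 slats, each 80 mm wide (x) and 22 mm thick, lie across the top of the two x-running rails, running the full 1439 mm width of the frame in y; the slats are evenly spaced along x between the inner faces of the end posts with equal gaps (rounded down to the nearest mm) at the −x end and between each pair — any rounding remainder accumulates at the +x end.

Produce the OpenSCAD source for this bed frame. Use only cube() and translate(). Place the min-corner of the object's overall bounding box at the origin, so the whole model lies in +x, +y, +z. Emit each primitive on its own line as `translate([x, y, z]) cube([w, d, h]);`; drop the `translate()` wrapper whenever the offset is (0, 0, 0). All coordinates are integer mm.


// slat z = rail_z + rail_h = 202 + 155 = 357
// slat gap = ⌊(1839 − 8·80) / 9⌋ = 133
cube([65, 65, 390]);
translate([0, 1374, 0]) cube([65, 65, 390]);
translate([1904, 0, 0]) cube([65, 65, 390]);
translate([1904, 1374, 0]) cube([65, 65, 390]);
translate([65, 0, 202]) cube([1839, 27, 155]);
translate([65, 1412, 202]) cube([1839, 27, 155]);
translate([0, 65, 202]) cube([27, 1309, 155]);
translate([1942, 65, 202]) cube([27, 1309, 155]);
translate([198, 0, 357]) cube([80, 1439, 22]);
translate([411, 0, 357]) cube([80, 1439, 22]);
translate([624, 0, 357]) cube([80, 1439, 22]);
translate([837, 0, 357]) cube([80, 1439, 22]);
translate([1050, 0, 357]) cube([80, 1439, 22]);
translate([1263, 0, 357]) cube([80, 1439, 22]);
translate([1476, 0, 357]) cube([80, 1439, 22]);
translate([1689, 0, 357]) cube([80, 1439, 22]);


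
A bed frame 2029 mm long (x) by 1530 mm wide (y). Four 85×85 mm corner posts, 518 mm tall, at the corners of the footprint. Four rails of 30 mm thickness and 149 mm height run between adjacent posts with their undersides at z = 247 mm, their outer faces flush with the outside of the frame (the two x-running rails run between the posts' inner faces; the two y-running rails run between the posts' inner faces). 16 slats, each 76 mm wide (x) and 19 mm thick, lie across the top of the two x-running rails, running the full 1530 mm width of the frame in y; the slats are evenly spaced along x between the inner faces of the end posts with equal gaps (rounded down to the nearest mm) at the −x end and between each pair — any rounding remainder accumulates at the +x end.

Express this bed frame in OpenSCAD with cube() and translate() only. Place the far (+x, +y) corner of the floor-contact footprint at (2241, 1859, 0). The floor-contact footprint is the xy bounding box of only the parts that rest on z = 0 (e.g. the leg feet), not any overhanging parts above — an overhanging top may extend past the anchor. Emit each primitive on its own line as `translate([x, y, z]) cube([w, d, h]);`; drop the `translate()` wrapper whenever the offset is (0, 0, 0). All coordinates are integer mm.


// slat z = rail_z + rail_h = 247 + 149 = 396
// slat gap = ⌊(1859 − 16·76) / 17⌋ = 37
translate([212, 329, 0]) cube([85, 85, 518]);
translate([212, 1774, 0]) cube([85, 85, 518]);
translate([2156, 329, 0]) cube([85, 85, 518]);
translate([2156, 1774, 0]) cube([85, 85, 518]);
translate([297, 329, 247]) cube([1859, 30, 149]);
translate([297, 1829, 247]) cube([1859, 30, 149]);
translate([212, 414, 247]) cube([30, 1360, 149]);
translate([2211, 414, 247]) cube([30, 1360, 149]);
translate([334, 329, 396]) cube([76, 1530, 19]);
translate([447, 329, 396]) cube([76, 1530, 19]);
translate([560, 329, 396]) cube([76, 1530, 19]);
translate([673, 329, 396]) cube([76, 1530, 19]);
translate([786, 329, 396]) cube([76, 1530, 19]);
translate([899, 329, 396]) cube([76, 1530, 19]);
translate([1012, 329, 396]) cube([76, 1530, 19]);
translate([1125, 329, 396]) cube([76, 1530, 19]);
translate([1238, 329, 396]) cube([76, 1530, 19]);
translate([1351, 329, 396]) cube([76, 1530, 19]);
translate([1464, 329, 396]) cube([76, 1530, 19]);
translate([1577, 329, 396]) cube([76, 1530, 19]);
translate([1690, 329, 396]) cube([76, 1530, 19]);
translate([1803, 329, 396]) cube([76, 1530, 19]);
translate([1916, 329, 396]) cube([76, 1530, 19]);
translate([2029, 329, 396]) cube([76, 1530, 19]);


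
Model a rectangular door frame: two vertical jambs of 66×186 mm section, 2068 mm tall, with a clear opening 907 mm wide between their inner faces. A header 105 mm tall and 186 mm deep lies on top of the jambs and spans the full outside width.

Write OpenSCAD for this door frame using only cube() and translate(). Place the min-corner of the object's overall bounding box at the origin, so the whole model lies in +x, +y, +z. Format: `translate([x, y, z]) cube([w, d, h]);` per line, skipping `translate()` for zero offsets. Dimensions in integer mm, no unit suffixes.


cube([66, 186, 2068]);
translate([973, 0, 0]) cube([66, 186, 2068]);
translate([0, 0, 2068]) cube([1039, 186, 105]);


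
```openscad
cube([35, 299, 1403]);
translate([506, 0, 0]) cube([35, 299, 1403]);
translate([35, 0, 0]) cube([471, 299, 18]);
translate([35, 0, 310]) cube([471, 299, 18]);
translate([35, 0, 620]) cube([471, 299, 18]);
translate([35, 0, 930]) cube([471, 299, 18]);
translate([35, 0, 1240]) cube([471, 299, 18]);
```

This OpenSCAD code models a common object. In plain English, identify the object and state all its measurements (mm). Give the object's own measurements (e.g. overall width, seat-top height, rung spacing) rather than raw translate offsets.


An open bookshelf. Two side panels, each 35 mm thick, 299 mm deep and 1403 mm tall, stand 541 mm apart (outside-to-outside). Between them sit 5 shelves, each 18 mm thick and 299 mm deep, spanning the full gap between the sides. The bottom shelf rests on the floor (its underside at z = 0) and the clear gap between one shelf's top and the next shelf's underside is 292 mm.


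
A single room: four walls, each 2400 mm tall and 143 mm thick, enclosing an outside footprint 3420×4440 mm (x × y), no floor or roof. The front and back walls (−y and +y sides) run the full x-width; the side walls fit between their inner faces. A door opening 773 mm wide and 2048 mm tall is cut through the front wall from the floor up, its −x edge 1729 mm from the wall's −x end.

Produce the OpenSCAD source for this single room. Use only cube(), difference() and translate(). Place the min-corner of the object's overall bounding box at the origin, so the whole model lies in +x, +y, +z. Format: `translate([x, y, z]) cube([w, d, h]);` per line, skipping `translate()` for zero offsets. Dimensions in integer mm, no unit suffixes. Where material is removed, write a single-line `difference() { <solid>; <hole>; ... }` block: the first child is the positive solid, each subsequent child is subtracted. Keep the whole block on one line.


difference() { cube([3420, 143, 2400]); translate([1729, 0, 0]) cube([773, 143, 2048]); }
translate([0, 4297, 0]) cube([3420, 143, 2400]);
translate([0, 143, 0]) cube([143, 4154, 2400]);
translate([3277, 143, 0]) cube([143, 4154, 2400]);


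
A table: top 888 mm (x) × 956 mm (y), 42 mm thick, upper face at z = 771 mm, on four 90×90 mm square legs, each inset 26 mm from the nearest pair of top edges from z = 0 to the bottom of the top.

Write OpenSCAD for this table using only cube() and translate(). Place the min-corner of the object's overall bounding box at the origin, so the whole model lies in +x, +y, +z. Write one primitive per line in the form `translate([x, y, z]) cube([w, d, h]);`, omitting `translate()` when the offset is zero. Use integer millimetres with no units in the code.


// leg_h = 771 - 42 = 729
translate([0, 0, 729]) cube([888, 956, 42]);
translate([26, 26, 0]) cube([90, 90, 729]);
translate([772, 26, 0]) cube([90, 90, 729]);
translate([26, 840, 0]) cube([90, 90, 729]);
translate([772, 840, 0]) cube([90, 90, 729]);


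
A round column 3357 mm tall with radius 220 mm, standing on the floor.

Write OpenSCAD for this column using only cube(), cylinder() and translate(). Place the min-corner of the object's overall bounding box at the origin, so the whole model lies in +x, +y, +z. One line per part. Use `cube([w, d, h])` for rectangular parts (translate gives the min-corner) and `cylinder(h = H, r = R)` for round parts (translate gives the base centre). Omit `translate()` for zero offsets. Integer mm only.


translate([220, 220, 0]) cylinder(h = 3357, r = 220);


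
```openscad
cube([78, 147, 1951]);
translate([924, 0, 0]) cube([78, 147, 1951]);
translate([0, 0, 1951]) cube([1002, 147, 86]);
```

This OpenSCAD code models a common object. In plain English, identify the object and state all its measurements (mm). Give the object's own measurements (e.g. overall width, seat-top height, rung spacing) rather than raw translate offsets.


A door frame. The clear opening is 846 mm wide and 1951 mm high. Two 78 mm wide jambs, 147 mm deep, stand either side of the opening from the floor to the top of the opening. A 86 mm thick head sits across the top of both jambs, spanning the full outside width of the frame.


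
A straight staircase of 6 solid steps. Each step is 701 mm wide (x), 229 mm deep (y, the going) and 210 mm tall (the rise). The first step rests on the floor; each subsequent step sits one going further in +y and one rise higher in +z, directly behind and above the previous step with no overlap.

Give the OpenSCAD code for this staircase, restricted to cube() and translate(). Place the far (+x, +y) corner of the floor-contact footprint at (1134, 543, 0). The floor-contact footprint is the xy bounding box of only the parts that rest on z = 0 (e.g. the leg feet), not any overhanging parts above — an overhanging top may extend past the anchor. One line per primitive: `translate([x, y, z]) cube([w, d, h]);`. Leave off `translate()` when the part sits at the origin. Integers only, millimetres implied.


translate([433, 314, 0]) cube([701, 229, 210]);
translate([433, 543, 210]) cube([701, 229, 210]);
translate([433, 772, 420]) cube([701, 229, 210]);
translate([433, 1001, 630]) cube([701, 229, 210]);
translate([433, 1230, 840]) cube([701, 229, 210]);
translate([433, 1459, 1050]) cube([701, 229, 210]);


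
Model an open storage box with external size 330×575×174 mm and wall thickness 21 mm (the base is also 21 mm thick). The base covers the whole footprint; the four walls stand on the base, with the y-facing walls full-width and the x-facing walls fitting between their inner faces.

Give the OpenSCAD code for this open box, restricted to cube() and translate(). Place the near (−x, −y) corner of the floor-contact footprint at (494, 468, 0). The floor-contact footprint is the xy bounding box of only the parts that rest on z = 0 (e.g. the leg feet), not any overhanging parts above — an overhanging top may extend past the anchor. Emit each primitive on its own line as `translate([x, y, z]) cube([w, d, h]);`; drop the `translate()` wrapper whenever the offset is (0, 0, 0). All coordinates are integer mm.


translate([494, 468, 0]) cube([330, 575, 21]);
translate([494, 468, 21]) cube([330, 21, 153]);
translate([494, 1022, 21]) cube([330, 21, 153]);
translate([494, 489, 21]) cube([21, 533, 153]);
translate([803, 489, 21]) cube([21, 533, 153]);


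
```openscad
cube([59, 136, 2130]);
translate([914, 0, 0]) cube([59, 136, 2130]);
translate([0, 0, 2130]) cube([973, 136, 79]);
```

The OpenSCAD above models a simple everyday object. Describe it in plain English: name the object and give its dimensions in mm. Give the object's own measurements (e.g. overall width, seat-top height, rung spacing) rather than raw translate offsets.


A door frame. The clear opening is 855 mm wide and 2130 mm high. Two 59 mm wide jambs, 136 mm deep, stand either side of the opening from the floor to the top of the opening. A 79 mm thick head sits across the top of both jambs, spanning the full outside width of the frame.


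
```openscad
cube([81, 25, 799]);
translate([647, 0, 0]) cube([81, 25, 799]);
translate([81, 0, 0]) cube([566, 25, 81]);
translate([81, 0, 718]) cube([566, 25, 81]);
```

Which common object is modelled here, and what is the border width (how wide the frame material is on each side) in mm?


A picture frame. The border width is 81 mm.

Four thin pieces enclosing a rectangular opening — a picture frame. The two full-height stiles are 799 mm tall; the top rail sits at z = 718 and is 81 mm tall, so the border above the opening is 799 − 718 = 81 mm, matching the stile x-width.


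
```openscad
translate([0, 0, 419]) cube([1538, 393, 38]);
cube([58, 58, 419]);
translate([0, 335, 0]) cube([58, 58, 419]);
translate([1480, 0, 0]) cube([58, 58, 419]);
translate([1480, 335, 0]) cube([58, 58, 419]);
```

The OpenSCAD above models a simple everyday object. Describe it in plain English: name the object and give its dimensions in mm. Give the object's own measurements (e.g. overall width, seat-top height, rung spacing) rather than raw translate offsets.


A bench: a 1538×393 mm seat slab, 38 mm thick, top at z = 457 mm, on four 58×58 mm square legs flush with the seat corners and standing on z = 0.


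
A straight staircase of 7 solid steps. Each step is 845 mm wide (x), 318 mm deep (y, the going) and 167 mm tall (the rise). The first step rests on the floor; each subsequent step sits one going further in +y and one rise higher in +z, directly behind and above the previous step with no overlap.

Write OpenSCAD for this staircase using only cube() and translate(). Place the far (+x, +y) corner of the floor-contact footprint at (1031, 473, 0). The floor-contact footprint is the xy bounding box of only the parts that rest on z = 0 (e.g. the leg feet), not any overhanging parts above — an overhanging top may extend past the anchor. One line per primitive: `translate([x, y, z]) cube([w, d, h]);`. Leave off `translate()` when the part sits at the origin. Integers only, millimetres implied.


translate([186, 155, 0]) cube([845, 318, 167]);
translate([186, 473, 167]) cube([845, 318, 167]);
translate([186, 791, 334]) cube([845, 318, 167]);
translate([186, 1109, 501]) cube([845, 318, 167]);
translate([186, 1427, 668]) cube([845, 318, 167]);
translate([186, 1745, 835]) cube([845, 318, 167]);
translate([186, 2063, 1002]) cube([845, 318, 167]);


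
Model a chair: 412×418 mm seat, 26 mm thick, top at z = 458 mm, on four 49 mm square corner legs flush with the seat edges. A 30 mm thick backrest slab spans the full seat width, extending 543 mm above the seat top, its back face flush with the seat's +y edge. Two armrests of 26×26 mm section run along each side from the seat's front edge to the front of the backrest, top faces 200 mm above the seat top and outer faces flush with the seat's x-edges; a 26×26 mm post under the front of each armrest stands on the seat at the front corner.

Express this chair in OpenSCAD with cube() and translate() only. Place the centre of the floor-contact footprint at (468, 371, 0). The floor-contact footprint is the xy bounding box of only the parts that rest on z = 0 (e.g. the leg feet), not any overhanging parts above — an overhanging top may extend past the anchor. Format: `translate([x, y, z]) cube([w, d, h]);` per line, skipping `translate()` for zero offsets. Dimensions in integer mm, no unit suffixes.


translate([262, 162, 432]) cube([412, 418, 26]);
translate([262, 162, 0]) cube([49, 49, 432]);
translate([625, 162, 0]) cube([49, 49, 432]);
translate([262, 531, 0]) cube([49, 49, 432]);
translate([625, 531, 0]) cube([49, 49, 432]);
translate([262, 550, 458]) cube([412, 30, 543]);
translate([262, 162, 632]) cube([26, 388, 26]);
translate([648, 162, 632]) cube([26, 388, 26]);
translate([262, 162, 458]) cube([26, 26, 174]);
translate([648, 162, 458]) cube([26, 26, 174]);


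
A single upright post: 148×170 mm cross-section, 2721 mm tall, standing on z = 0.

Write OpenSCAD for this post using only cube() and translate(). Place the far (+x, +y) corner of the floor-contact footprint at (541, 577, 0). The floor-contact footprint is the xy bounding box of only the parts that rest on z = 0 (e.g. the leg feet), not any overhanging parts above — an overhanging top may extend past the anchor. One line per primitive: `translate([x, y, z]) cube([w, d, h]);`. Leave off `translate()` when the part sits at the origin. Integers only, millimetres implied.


translate([393, 407, 0]) cube([148, 170, 2721]);


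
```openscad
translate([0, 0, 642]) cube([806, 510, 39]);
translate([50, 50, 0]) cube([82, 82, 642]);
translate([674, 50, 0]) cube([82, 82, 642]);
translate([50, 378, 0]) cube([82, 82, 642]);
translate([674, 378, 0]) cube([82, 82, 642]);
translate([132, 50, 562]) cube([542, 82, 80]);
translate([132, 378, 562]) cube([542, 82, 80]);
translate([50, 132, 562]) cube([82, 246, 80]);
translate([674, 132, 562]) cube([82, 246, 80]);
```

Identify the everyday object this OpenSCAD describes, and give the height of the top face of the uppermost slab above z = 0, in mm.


A table. The table height is 681 mm.

A 806×510×39 slab sits at z = 642 on four 82 mm square posts — a table. The top surface is at 642 + 39 = 681 mm.


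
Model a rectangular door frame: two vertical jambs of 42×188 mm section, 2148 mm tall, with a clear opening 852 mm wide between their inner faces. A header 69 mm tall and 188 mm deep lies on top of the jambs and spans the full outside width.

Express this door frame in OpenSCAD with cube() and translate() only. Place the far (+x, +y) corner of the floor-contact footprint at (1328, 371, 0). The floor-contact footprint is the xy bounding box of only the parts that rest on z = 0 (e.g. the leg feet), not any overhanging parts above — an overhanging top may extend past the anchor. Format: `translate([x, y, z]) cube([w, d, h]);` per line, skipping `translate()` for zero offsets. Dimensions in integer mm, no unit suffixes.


translate([392, 183, 0]) cube([42, 188, 2148]);
translate([1286, 183, 0]) cube([42, 188, 2148]);
translate([392, 183, 2148]) cube([936, 188, 69]);


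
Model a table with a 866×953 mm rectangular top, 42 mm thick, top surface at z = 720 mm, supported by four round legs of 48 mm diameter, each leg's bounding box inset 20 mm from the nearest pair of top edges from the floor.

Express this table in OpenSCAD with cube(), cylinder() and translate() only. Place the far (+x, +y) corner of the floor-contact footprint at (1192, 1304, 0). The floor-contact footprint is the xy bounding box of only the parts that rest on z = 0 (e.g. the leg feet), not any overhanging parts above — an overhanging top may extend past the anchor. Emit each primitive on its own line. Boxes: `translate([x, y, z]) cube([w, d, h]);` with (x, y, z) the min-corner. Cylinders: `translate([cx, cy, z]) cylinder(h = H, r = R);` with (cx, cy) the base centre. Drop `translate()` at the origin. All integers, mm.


translate([346, 371, 678]) cube([866, 953, 42]);
translate([390, 415, 0]) cylinder(h = 678, r = 24);
translate([1168, 415, 0]) cylinder(h = 678, r = 24);
translate([390, 1280, 0]) cylinder(h = 678, r = 24);
translate([1168, 1280, 0]) cylinder(h = 678, r = 24);


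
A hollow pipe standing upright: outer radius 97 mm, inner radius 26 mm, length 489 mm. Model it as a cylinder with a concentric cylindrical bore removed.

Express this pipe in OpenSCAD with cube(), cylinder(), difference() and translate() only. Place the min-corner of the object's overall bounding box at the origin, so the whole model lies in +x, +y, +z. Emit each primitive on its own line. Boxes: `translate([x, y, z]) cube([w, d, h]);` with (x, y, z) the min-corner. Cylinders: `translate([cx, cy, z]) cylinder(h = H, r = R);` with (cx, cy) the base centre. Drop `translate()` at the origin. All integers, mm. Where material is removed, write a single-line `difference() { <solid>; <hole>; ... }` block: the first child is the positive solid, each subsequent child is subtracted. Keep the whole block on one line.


difference() { translate([97, 97, 0]) cylinder(h = 489, r = 97); translate([97, 97, 0]) cylinder(h = 489, r = 26); }


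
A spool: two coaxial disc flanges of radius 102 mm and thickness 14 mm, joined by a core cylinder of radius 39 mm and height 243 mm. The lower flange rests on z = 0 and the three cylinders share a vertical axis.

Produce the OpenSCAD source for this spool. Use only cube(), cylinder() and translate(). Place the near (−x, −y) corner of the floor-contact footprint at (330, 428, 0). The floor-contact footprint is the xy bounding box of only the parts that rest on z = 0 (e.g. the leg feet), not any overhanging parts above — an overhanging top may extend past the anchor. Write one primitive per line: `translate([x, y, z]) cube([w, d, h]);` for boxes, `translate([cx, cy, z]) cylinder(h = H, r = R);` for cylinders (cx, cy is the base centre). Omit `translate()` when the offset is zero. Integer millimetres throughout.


translate([432, 530, 0]) cylinder(h = 14, r = 102);
translate([432, 530, 14]) cylinder(h = 243, r = 39);
translate([432, 530, 257]) cylinder(h = 14, r = 102);


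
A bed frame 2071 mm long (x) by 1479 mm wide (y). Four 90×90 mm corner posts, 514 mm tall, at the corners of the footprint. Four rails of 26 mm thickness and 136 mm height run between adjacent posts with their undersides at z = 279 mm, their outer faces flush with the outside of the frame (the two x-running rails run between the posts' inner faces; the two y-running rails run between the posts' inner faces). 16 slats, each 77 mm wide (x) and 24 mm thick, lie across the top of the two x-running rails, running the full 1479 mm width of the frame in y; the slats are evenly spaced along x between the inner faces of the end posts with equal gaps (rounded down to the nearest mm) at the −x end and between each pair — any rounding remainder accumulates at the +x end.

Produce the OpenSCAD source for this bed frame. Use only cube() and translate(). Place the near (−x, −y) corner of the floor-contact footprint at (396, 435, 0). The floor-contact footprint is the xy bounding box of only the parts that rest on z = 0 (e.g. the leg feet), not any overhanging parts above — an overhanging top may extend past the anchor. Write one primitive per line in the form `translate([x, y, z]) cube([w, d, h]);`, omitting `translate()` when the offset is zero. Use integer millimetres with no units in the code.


translate([396, 435, 0]) cube([90, 90, 514]);
translate([396, 1824, 0]) cube([90, 90, 514]);
translate([2377, 435, 0]) cube([90, 90, 514]);
translate([2377, 1824, 0]) cube([90, 90, 514]);
translate([486, 435, 279]) cube([1891, 26, 136]);
translate([486, 1888, 279]) cube([1891, 26, 136]);
translate([396, 525, 279]) cube([26, 1299, 136]);
translate([2441, 525, 279]) cube([26, 1299, 136]);
translate([524, 435, 415]) cube([77, 1479, 24]);
translate([639, 435, 415]) cube([77, 1479, 24]);
translate([754, 435, 415]) cube([77, 1479, 24]);
translate([869, 435, 415]) cube([77, 1479, 24]);
translate([984, 435, 415]) cube([77, 1479, 24]);
translate([1099, 435, 415]) cube([77, 1479, 24]);
translate([1214, 435, 415]) cube([77, 1479, 24]);
translate([1329, 435, 415]) cube([77, 1479, 24]);
translate([1444, 435, 415]) cube([77, 1479, 24]);
translate([1559, 435, 415]) cube([77, 1479, 24]);
translate([1674, 435, 415]) cube([77, 1479, 24]);
translate([1789, 435, 415]) cube([77, 1479, 24]);
translate([1904, 435, 415]) cube([77, 1479, 24]);
translate([2019, 435, 415]) cube([77, 1479, 24]);
translate([2134, 435, 415]) cube([77, 1479, 24]);
translate([2249, 435, 415]) cube([77, 1479, 24]);


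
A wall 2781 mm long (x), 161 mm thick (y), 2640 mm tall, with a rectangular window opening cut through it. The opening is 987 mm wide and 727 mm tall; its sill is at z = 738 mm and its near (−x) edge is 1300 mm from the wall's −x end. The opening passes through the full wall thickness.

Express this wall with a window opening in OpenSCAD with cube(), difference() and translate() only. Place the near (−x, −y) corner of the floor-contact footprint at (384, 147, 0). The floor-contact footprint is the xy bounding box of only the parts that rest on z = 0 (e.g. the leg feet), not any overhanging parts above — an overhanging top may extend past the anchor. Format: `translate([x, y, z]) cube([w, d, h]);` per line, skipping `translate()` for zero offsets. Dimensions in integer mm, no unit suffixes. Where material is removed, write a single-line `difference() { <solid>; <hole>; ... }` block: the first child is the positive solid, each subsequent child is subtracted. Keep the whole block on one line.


difference() { translate([384, 147, 0]) cube([2781, 161, 2640]); translate([1684, 147, 738]) cube([987, 161, 727]); }


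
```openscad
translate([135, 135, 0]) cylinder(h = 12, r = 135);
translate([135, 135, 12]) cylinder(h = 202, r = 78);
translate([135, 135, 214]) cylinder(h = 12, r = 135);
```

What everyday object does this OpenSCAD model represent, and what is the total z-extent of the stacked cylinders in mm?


A spool. The overall height is 226 mm.

Three coaxial cylinders, large–small–large — a spool. Two 12 mm flanges and a 202 mm core give 12 + 202 + 12 = 226 mm.


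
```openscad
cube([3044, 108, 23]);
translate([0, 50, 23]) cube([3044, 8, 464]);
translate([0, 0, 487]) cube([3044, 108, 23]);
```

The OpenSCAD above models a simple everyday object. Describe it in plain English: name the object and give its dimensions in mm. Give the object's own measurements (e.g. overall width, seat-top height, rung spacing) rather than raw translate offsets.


An I-beam lying along x, 3044 mm long. Overall section height 510 mm. Two flanges 108 mm wide (y) and 23 mm thick, one on the floor and one at the top; a web 8 mm thick runs between them, centred on the flange width.


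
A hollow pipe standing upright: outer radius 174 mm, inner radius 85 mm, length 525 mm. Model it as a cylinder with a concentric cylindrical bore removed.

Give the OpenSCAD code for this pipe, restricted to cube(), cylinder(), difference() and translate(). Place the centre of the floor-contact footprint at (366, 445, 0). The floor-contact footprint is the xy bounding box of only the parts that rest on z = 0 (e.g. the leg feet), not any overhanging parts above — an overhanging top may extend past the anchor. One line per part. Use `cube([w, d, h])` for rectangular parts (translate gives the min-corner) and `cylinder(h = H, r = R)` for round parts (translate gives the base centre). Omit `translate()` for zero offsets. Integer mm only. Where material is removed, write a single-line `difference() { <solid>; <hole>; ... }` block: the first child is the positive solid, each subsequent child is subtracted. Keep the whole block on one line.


difference() { translate([366, 445, 0]) cylinder(h = 525, r = 174); translate([366, 445, 0]) cylinder(h = 525, r = 85); }


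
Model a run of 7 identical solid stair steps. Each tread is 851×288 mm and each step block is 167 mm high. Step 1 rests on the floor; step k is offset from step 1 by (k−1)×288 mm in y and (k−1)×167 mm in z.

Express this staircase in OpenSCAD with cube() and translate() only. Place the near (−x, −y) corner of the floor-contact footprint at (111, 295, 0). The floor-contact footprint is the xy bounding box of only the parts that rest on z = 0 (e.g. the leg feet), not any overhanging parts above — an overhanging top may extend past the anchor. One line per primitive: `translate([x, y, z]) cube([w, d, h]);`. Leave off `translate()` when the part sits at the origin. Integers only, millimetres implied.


translate([111, 295, 0]) cube([851, 288, 167]);
translate([111, 583, 167]) cube([851, 288, 167]);
translate([111, 871, 334]) cube([851, 288, 167]);
translate([111, 1159, 501]) cube([851, 288, 167]);
translate([111, 1447, 668]) cube([851, 288, 167]);
translate([111, 1735, 835]) cube([851, 288, 167]);
translate([111, 2023, 1002]) cube([851, 288, 167]);


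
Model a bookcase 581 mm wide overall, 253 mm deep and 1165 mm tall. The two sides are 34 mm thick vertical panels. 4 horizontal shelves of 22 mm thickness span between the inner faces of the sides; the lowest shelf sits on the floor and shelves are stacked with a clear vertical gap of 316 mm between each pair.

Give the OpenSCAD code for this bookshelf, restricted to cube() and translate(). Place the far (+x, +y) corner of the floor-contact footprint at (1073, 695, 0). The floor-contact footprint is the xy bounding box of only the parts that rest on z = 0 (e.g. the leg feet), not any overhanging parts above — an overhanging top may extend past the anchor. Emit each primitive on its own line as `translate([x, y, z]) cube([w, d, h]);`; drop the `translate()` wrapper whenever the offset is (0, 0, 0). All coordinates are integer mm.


translate([492, 442, 0]) cube([34, 253, 1165]);
translate([1039, 442, 0]) cube([34, 253, 1165]);
translate([526, 442, 0]) cube([513, 253, 22]);
translate([526, 442, 338]) cube([513, 253, 22]);
translate([526, 442, 676]) cube([513, 253, 22]);
translate([526, 442, 1014]) cube([513, 253, 22]);


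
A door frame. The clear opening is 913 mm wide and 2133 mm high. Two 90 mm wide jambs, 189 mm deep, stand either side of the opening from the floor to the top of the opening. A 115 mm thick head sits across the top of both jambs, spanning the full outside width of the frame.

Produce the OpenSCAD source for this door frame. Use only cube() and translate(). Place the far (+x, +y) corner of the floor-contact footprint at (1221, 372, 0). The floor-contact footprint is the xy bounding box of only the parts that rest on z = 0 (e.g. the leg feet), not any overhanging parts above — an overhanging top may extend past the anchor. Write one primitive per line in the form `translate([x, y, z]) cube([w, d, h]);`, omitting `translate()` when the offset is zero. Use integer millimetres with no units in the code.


translate([128, 183, 0]) cube([90, 189, 2133]);
translate([1131, 183, 0]) cube([90, 189, 2133]);
translate([128, 183, 2133]) cube([1093, 189, 115]);


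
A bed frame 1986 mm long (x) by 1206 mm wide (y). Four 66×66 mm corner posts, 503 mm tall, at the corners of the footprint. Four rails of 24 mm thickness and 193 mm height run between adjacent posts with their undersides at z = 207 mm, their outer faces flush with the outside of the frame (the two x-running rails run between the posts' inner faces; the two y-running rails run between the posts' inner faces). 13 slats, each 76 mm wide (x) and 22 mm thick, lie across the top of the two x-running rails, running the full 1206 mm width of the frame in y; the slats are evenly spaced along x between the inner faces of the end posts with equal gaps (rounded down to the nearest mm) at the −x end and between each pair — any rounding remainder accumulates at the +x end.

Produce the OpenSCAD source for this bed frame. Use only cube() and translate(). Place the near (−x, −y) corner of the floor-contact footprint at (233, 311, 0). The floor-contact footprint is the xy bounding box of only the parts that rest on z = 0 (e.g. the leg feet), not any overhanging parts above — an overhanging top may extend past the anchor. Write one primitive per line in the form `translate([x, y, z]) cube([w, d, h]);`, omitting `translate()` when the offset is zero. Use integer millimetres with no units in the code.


// slat z = rail_z + rail_h = 207 + 193 = 400
// slat gap = ⌊(1854 − 13·76) / 14⌋ = 61
translate([233, 311, 0]) cube([66, 66, 503]);
translate([233, 1451, 0]) cube([66, 66, 503]);
translate([2153, 311, 0]) cube([66, 66, 503]);
translate([2153, 1451, 0]) cube([66, 66, 503]);
translate([299, 311, 207]) cube([1854, 24, 193]);
translate([299, 1493, 207]) cube([1854, 24, 193]);
translate([233, 377, 207]) cube([24, 1074, 193]);
translate([2195, 377, 207]) cube([24, 1074, 193]);
translate([360, 311, 400]) cube([76, 1206, 22]);
translate([497, 311, 400]) cube([76, 1206, 22]);
translate([634, 311, 400]) cube([76, 1206, 22]);
translate([771, 311, 400]) cube([76, 1206, 22]);
translate([908, 311, 400]) cube([76, 1206, 22]);
translate([1045, 311, 400]) cube([76, 1206, 22]);
translate([1182, 311, 400]) cube([76, 1206, 22]);
translate([1319, 311, 400]) cube([76, 1206, 22]);
translate([1456, 311, 400]) cube([76, 1206, 22]);
translate([1593, 311, 400]) cube([76, 1206, 22]);
translate([1730, 311, 400]) cube([76, 1206, 22]);
translate([1867, 311, 400]) cube([76, 1206, 22]);
translate([2004, 311, 400]) cube([76, 1206, 22]);


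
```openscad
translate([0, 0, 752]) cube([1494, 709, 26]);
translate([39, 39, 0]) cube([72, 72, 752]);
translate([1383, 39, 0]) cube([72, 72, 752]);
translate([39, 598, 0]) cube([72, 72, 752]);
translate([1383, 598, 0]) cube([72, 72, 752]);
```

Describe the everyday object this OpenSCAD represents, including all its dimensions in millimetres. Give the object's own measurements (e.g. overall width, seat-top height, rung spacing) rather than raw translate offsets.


A table: top 1494 mm (x) × 709 mm (y), 26 mm thick, upper face at z = 778 mm, on four 72×72 mm square legs, each inset 39 mm from the nearest pair of top edges from z = 0 to the bottom of the top.


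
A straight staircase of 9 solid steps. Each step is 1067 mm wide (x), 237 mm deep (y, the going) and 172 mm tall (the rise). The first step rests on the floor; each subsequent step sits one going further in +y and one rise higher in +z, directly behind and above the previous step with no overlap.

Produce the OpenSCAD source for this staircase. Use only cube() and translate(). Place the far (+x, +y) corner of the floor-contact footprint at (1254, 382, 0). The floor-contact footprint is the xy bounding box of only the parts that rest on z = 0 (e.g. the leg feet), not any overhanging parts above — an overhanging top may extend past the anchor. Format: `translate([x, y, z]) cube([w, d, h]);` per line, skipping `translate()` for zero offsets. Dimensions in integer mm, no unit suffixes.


translate([187, 145, 0]) cube([1067, 237, 172]);
translate([187, 382, 172]) cube([1067, 237, 172]);
translate([187, 619, 344]) cube([1067, 237, 172]);
translate([187, 856, 516]) cube([1067, 237, 172]);
translate([187, 1093, 688]) cube([1067, 237, 172]);
translate([187, 1330, 860]) cube([1067, 237, 172]);
translate([187, 1567, 1032]) cube([1067, 237, 172]);
translate([187, 1804, 1204]) cube([1067, 237, 172]);
translate([187, 2041, 1376]) cube([1067, 237, 172]);


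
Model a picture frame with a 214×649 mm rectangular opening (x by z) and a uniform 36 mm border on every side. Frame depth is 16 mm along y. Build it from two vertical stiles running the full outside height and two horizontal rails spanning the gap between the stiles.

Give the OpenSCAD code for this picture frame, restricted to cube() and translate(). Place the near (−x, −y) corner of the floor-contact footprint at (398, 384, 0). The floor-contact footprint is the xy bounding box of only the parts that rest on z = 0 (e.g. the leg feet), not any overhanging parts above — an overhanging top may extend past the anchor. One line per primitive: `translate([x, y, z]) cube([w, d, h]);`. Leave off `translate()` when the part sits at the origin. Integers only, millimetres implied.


translate([398, 384, 0]) cube([36, 16, 721]);
translate([648, 384, 0]) cube([36, 16, 721]);
translate([434, 384, 0]) cube([214, 16, 36]);
translate([434, 384, 685]) cube([214, 16, 36]);


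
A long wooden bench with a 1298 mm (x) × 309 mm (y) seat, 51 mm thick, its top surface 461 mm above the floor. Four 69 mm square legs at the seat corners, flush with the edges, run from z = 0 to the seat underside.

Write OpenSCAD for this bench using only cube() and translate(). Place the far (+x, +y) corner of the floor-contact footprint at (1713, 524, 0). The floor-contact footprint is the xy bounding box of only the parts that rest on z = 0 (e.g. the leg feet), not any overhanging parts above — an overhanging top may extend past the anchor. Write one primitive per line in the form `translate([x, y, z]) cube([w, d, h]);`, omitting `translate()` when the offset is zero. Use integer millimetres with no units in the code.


translate([415, 215, 410]) cube([1298, 309, 51]);
translate([415, 215, 0]) cube([69, 69, 410]);
translate([415, 455, 0]) cube([69, 69, 410]);
translate([1644, 215, 0]) cube([69, 69, 410]);
translate([1644, 455, 0]) cube([69, 69, 410]);


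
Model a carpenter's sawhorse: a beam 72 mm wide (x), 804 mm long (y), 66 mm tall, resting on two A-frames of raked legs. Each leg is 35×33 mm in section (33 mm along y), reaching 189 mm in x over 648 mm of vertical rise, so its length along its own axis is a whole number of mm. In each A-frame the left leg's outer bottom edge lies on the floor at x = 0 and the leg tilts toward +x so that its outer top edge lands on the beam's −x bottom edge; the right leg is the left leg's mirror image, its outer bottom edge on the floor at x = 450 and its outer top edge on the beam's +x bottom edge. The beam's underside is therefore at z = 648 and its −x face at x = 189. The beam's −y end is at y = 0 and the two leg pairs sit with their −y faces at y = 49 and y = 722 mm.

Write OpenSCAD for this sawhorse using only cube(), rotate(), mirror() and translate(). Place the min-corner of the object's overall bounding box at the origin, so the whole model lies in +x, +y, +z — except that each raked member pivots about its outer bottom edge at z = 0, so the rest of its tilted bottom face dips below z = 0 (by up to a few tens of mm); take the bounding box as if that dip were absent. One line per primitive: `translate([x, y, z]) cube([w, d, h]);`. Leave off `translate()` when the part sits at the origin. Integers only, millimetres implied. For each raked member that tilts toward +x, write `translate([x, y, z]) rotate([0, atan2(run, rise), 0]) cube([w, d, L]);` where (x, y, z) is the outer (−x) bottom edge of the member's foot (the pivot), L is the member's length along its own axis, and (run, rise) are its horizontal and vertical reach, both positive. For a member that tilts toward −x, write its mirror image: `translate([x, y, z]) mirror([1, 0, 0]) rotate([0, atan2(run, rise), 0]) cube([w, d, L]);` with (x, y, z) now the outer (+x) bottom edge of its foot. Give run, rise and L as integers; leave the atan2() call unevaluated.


translate([189, 0, 648]) cube([72, 804, 66]);
translate([0, 49, 0]) rotate([0, atan2(189, 648), 0]) cube([35, 33, 675]);
translate([450, 49, 0]) mirror([1, 0, 0]) rotate([0, atan2(189, 648), 0]) cube([35, 33, 675]);
translate([0, 722, 0]) rotate([0, atan2(189, 648), 0]) cube([35, 33, 675]);
translate([450, 722, 0]) mirror([1, 0, 0]) rotate([0, atan2(189, 648), 0]) cube([35, 33, 675]);


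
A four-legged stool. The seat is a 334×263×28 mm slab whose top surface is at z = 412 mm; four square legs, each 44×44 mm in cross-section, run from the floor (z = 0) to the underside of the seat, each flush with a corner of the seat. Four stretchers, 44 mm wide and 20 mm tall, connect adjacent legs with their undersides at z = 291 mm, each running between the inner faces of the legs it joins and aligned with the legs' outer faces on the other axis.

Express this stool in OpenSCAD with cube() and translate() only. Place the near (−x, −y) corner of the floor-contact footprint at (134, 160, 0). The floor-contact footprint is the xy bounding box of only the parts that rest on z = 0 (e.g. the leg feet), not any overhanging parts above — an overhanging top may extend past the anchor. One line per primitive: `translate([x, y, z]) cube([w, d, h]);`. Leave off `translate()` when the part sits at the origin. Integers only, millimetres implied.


translate([134, 160, 384]) cube([334, 263, 28]);
translate([134, 160, 0]) cube([44, 44, 384]);
translate([424, 160, 0]) cube([44, 44, 384]);
translate([134, 379, 0]) cube([44, 44, 384]);
translate([424, 379, 0]) cube([44, 44, 384]);
translate([178, 160, 291]) cube([246, 44, 20]);
translate([178, 379, 291]) cube([246, 44, 20]);
translate([134, 204, 291]) cube([44, 175, 20]);
translate([424, 204, 291]) cube([44, 175, 20]);
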